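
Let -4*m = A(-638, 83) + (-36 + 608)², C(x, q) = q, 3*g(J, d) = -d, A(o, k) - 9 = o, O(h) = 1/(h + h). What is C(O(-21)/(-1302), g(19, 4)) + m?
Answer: -979681/12 ≈ -81640.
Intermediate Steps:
O(h) = 1/(2*h)
A(o, k) = 9 + o
g(J, d) = -d/3 (g(J, d) = (-d)/3 = -d/3)
m = -326555/4 (m = -((9 - 638) + (-36 + 608)²)/4 = -(-629 + 572²)/4 = -(-629 + 327184)/4 = -¼*326555 = -326555/4 ≈ -81639.)
C(O(-21)/(-1302), g(19, 4)) + m = -⅓*4 - 326555/4 = -4/3 - 326555/4 = -979681/12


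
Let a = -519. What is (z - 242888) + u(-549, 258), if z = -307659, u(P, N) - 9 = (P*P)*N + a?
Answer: 77210401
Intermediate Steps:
u(P, N) = -510 + N*P**2 (u(P, N) = 9 + ((P*P)*N - 519) = 9 + (P**2*N - 519) = 9 + (N*P**2 - 519) = 9 + (-519 + N*P**2) = -510 + N*P**2)
(z - 242888) + u(-549, 258) = (-307659 - 242888) + (-510 + 258*(-549)**2) = -550547 + (-510 + 258*301401) = -550547 + (-510 + 77761458) = -550547 + 77760948 = 77210401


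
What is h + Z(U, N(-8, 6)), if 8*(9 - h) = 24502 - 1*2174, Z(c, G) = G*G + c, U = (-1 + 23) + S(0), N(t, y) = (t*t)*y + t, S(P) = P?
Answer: 138616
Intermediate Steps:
N(t, y) = t + y*t² (N(t, y) = t²*y + t = y*t² + t = t + y*t²)
U = 22 (U = (-1 + 23) + 0 = 22 + 0 = 22)
Z(c, G) = c + G² (Z(c, G) = G² + c = c + G²)
h = -2782 (h = 9 - (24502 - 1*2174)/8 = 9 - (24502 - 2174)/8 = 9 - ⅛*22328 = 9 - 2791 = -2782)
h + Z(U, N(-8, 6)) = -2782 + (22 + (-8*(1 - 8*6))²) = -2782 + (22 + (-8*(1 - 48))²) = -2782 + (22 + (-8*(-47))²) = -2782 + (22 + 376²) = -2782 + (22 + 141376) = -2782 + 141398 = 138616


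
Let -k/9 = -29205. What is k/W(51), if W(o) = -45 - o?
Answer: -87615/32 ≈ -2738.0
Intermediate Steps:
k = 262845 (k = -9*(-29205) = 262845)
k/W(51) = 262845/(-45 - 1*51) = 262845/(-45 - 51) = 262845/(-96) = 262845*(-1/96) = -87615/32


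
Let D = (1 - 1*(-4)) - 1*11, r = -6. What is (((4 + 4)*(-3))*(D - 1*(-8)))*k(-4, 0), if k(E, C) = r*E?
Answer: -1152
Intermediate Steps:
D = -6 (D = (1 + 4) - 11 = 5 - 11 = -6)
k(E, C) = -6*E
(((4 + 4)*(-3))*(D - 1*(-8)))*k(-4, 0) = (((4 + 4)*(-3))*(-6 - 1*(-8)))*(-6*(-4)) = ((8*(-3))*(-6 + 8))*24 = -24*2*24 = -48*24 = -1152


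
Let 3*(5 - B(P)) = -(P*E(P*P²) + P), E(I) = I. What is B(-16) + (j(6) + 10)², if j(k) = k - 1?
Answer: 22070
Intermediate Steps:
j(k) = -1 + k
B(P) = 5 + P/3 + P⁴/3 (B(P) = 5 - (-1)*(P*(P*P²) + P)/3 = 5 - (-1)*(P*P³ + P)/3 = 5 - (-1)*(P⁴ + P)/3 = 5 - (-1)*(P + P⁴)/3 = 5 - (-P - P⁴)/3 = 5 + (P/3 + P⁴/3) = 5 + P/3 + P⁴/3)
B(-16) + (j(6) + 10)² = (5 + (⅓)*(-16) + (⅓)*(-16)⁴) + ((-1 + 6) + 10)² = (5 - 16/3 + (⅓)*65536) + (5 + 10)² = (5 - 16/3 + 65536/3) + 15² = 21845 + 225 = 22070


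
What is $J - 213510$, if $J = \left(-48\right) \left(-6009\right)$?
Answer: $74922$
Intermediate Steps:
$J = 288432$
$J - 213510 = 288432 - 213510 = 74922$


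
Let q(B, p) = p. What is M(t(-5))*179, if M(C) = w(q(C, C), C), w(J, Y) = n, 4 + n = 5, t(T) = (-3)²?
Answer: 179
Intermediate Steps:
t(T) = 9
n = 1 (n = -4 + 5 = 1)
w(J, Y) = 1
M(C) = 1
M(t(-5))*179 = 1*179 = 179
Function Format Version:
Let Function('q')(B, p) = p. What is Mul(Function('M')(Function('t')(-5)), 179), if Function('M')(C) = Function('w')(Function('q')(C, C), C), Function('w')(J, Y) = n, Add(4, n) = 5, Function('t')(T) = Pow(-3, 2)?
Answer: 179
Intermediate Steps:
Function('t')(T) = 9
n = 1 (n = Add(-4, 5) = 1)
Function('w')(J, Y) = 1
Function('M')(C) = 1
Mul(Function('M')(Function('t')(-5)), 179) = Mul(1, 179) = 179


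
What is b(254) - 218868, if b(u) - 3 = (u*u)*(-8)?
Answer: -734993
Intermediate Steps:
b(u) = 3 - 8*u**2 (b(u) = 3 + (u*u)*(-8) = 3 + u**2*(-8) = 3 - 8*u**2)
b(254) - 218868 = (3 - 8*254**2) - 218868 = (3 - 8*64516) - 218868 = (3 - 516128) - 218868 = -516125 - 218868 = -734993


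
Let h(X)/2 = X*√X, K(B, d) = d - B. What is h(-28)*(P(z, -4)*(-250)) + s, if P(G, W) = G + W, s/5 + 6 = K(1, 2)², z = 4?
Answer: -25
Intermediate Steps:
s = -25 (s = -30 + 5*(2 - 1*1)² = -30 + 5*(2 - 1)² = -30 + 5*1² = -30 + 5*1 = -30 + 5 = -25)
h(X) = 2*X^(3/2) (h(X) = 2*(X*√X) = 2*X^(3/2))
h(-28)*(P(z, -4)*(-250)) + s = (2*(-28)^(3/2))*((4 - 4)*(-250)) - 25 = (2*(-56*I*√7))*(0*(-250)) - 25 = -112*I*√7*0 - 25 = 0 - 25 = -25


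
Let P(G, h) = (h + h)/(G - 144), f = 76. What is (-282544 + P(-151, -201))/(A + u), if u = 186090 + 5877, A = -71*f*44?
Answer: 83350078/13409815 ≈ 6.2156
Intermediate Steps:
A = -237424 (A = -71*76*44 = -5396*44 = -237424)
P(G, h) = 2*h/(-144 + G) (P(G, h) = (2*h)/(-144 + G) = 2*h/(-144 + G))
u = 191967
(-282544 + P(-151, -201))/(A + u) = (-282544 + 2*(-201)/(-144 - 151))/(-237424 + 191967) = (-282544 + 2*(-201)/(-295))/(-45457) = (-282544 + 2*(-201)*(-1/295))*(-1/45457) = (-282544 + 402/295)*(-1/45457) = -83350078/295*(-1/45457) = 83350078/13409815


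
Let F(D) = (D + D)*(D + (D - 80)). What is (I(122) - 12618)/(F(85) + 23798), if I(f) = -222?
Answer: -6420/19549 ≈ -0.32841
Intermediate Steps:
F(D) = 2*D*(-80 + 2*D) (F(D) = (2*D)*(D + (-80 + D)) = (2*D)*(-80 + 2*D) = 2*D*(-80 + 2*D))
(I(122) - 12618)/(F(85) + 23798) = (-222 - 12618)/(4*85*(-40 + 85) + 23798) = -12840/(4*85*45 + 23798) = -12840/(15300 + 23798) = -12840/39098 = -12840*1/39098 = -6420/19549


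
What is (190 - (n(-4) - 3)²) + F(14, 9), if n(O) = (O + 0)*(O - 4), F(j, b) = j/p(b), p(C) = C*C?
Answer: -52717/81 ≈ -650.83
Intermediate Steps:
p(C) = C²
F(j, b) = j/b² (F(j, b) = j/(b²) = j/b²)
n(O) = O*(-4 + O)
(190 - (n(-4) - 3)²) + F(14, 9) = (190 - (-4*(-4 - 4) - 3)²) + 14/9² = (190 - (-4*(-8) - 3)²) + 14*(1/81) = (190 - (32 - 3)²) + 14/81 = (190 - 1*29²) + 14/81 = (190 - 1*841) + 14/81 = (190 - 841) + 14/81 = -651 + 14/81 = -52717/81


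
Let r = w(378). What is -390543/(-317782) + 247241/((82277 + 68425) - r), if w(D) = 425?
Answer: 4733047237/1646735366 ≈ 2.8742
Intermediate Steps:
r = 425
-390543/(-317782) + 247241/((82277 + 68425) - r) = -390543/(-317782) + 247241/((82277 + 68425) - 1*425) = -390543*(-1/317782) + 247241/(150702 - 425) = 13467/10958 + 247241/150277 = 4733047237/1646735366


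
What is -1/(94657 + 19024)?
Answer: -1/113681 ≈ -8.7965e-6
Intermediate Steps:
-1/(94657 + 19024) = -1/113681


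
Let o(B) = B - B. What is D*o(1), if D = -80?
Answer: 0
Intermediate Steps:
o(B) = 0
D*o(1) = -80*0 = 0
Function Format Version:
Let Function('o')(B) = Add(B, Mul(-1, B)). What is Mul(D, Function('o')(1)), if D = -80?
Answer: 0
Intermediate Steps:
Function('o')(B) = 0
Mul(D, Function('o')(1)) = Mul(-80, 0) = 0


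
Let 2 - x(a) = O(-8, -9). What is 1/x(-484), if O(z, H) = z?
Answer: ⅒ ≈ 0.10000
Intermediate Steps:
x(a) = 10 (x(a) = 2 - 1*(-8) = 2 + 8 = 10)
1/x(-484) = 1/10 = ⅒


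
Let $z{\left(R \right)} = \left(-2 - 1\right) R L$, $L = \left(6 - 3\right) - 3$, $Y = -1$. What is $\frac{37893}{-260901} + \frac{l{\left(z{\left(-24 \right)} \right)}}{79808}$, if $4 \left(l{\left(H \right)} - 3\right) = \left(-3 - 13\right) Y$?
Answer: $- \frac{1007446079}{6940662336} \approx -0.14515$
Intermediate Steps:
$L = 0$ ($L = 3 - 3 = 0$)
$z{\left(R \right)} = 0$ ($z{\left(R \right)} = \left(-2 - 1\right) R 0 = - 3 R 0 = 0$)
$l{\left(H \right)} = 7$ ($l{\left(H \right)} = 3 + \frac{\left(-3 - 13\right) \left(-1\right)}{4} = 3 + \frac{\left(-16\right) \left(-1\right)}{4} = 3 + \frac{1}{4} \cdot 16 = 3 + 4 = 7$)
$\frac{37893}{-260901} + \frac{l{\left(z{\left(-24 \right)} \right)}}{79808} = \frac{37893}{-260901} + \frac{7}{79808} = 37893 \left(- \frac{1}{260901}\right) + 7 \cdot \frac{1}{79808} = - \frac{12631}{86967} + \frac{7}{79808} = - \frac{1007446079}{6940662336}$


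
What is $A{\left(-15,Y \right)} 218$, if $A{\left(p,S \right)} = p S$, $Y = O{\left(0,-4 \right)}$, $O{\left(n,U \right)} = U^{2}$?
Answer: $-52320$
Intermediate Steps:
$Y = 16$ ($Y = \left(-4\right)^{2} = 16$)
$A{\left(p,S \right)} = S p$
$A{\left(-15,Y \right)} 218 = 16 \left(-15\right) 218 = \left(-240\right) 218 = -52320$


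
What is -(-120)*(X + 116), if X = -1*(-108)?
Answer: 26880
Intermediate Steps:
X = 108
-(-120)*(X + 116) = -(-120)*(108 + 116) = -(-120)*224 = -1*(-26880) = 26880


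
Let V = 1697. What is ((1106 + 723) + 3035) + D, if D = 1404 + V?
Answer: 7965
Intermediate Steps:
D = 3101 (D = 1404 + 1697 = 3101)
((1106 + 723) + 3035) + D = ((1106 + 723) + 3035) + 3101 = (1829 + 3035) + 3101 = 4864 + 3101 = 7965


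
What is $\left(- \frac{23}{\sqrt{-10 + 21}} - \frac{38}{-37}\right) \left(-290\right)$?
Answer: $- \frac{11020}{37} + \frac{6670 \sqrt{11}}{11} \approx 1713.2$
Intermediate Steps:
$\left(- \frac{23}{\sqrt{-10 + 21}} - \frac{38}{-37}\right) \left(-290\right) = \left(- \frac{23}{\sqrt{11}} - - \frac{38}{37}\right) \left(-290\right) = \left(- 23 \frac{\sqrt{11}}{11} + \frac{38}{37}\right) \left(-290\right) = \left(- \frac{23 \sqrt{11}}{11} + \frac{38}{37}\right) \left(-290\right) = \left(\frac{38}{37} - \frac{23 \sqrt{11}}{11}\right) \left(-290\right) = - \frac{11020}{37} + \frac{6670 \sqrt{11}}{11}$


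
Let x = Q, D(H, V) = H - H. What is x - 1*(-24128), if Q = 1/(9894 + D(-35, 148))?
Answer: 238722433/9894 ≈ 24128.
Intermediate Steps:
D(H, V) = 0
Q = 1/9894 (Q = 1/(9894 + 0) = 1/9894 ≈ 0.00010107)
x = 1/9894 ≈ 0.00010107
x - 1*(-24128) = 1/9894 - 1*(-24128) = 1/9894 + 24128 = 238722433/9894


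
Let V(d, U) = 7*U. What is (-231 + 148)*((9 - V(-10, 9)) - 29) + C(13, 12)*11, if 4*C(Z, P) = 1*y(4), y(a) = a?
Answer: 6900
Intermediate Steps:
C(Z, P) = 1 (C(Z, P) = (1*4)/4 = (¼)*4 = 1)
(-231 + 148)*((9 - V(-10, 9)) - 29) + C(13, 12)*11 = (-231 + 148)*((9 - 7*9) - 29) + 1*11 = -83*((9 - 1*63) - 29) + 11 = -83*((9 - 63) - 29) + 11 = -83*(-54 - 29) + 11 = -83*(-83) + 11 = 6889 + 11 = 6900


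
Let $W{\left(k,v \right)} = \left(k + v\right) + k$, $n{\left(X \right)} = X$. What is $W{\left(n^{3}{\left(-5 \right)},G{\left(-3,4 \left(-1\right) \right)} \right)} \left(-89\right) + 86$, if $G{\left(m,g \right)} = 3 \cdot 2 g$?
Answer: $24472$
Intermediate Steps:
$G{\left(m,g \right)} = 6 g$
$W{\left(k,v \right)} = v + 2 k$
$W{\left(n^{3}{\left(-5 \right)},G{\left(-3,4 \left(-1\right) \right)} \right)} \left(-89\right) + 86 = \left(6 \cdot 4 \left(-1\right) + 2 \left(-5\right)^{3}\right) \left(-89\right) + 86 = \left(6 \left(-4\right) + 2 \left(-125\right)\right) \left(-89\right) + 86 = \left(-24 - 250\right) \left(-89\right) + 86 = \left(-274\right) \left(-89\right) + 86 = 24386 + 86 = 24472$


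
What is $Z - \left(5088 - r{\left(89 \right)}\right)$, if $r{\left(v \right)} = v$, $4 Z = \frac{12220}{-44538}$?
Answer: $- \frac{17126809}{3426} \approx -4999.1$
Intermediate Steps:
$Z = - \frac{235}{3426}$ ($Z = \frac{12220 \frac{1}{-44538}}{4} = \frac{12220 \left(- \frac{1}{44538}\right)}{4} = \frac{1}{4} \left(- \frac{470}{1713}\right) = - \frac{235}{3426} \approx -0.068593$)
$Z - \left(5088 - r{\left(89 \right)}\right) = - \frac{235}{3426} - \left(5088 - 89\right) = - \frac{235}{3426} - 4999 = - \frac{17126809}{3426}$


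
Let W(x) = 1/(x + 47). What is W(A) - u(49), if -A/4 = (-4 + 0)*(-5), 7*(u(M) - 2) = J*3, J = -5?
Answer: 26/231 ≈ 0.11255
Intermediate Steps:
u(M) = -⅐ (u(M) = 2 + (-5*3)/7 = 2 + (⅐)*(-15) = 2 - 15/7 = -⅐)
A = -80 (A = -4*(-4 + 0)*(-5) = -(-16)*(-5) = -4*20 = -80)
W(x) = 1/(47 + x)
W(A) - u(49) = 1/(47 - 80) - 1*(-⅐) = 1/(-33) + ⅐ = -1/33 + ⅐ = 26/231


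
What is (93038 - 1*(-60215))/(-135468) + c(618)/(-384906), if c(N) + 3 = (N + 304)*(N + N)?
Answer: -35560973645/8690407668 ≈ -4.0920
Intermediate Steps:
c(N) = -3 + 2*N*(304 + N) (c(N) = -3 + (N + 304)*(N + N) = -3 + (304 + N)*(2*N) = -3 + 2*N*(304 + N))
(93038 - 1*(-60215))/(-135468) + c(618)/(-384906) = (93038 - 1*(-60215))/(-135468) + (-3 + 2*618² + 608*618)/(-384906) = (93038 + 60215)*(-1/135468) + (-3 + 2*381924 + 375744)*(-1/384906) = 153253*(-1/135468) + (-3 + 763848 + 375744)*(-1/384906) = -153253/135468 + 1139589*(-1/384906) = -153253/135468 - 379863/128302 = -35560973645/8690407668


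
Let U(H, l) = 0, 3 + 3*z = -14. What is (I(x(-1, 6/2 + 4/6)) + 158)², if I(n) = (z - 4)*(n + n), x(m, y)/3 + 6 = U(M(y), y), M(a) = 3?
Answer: 256036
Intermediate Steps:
z = -17/3 (z = -1 + (⅓)*(-14) = -1 - 14/3 = -17/3 ≈ -5.6667)
x(m, y) = -18 (x(m, y) = -18 + 3*0 = -18 + 0 = -18)
I(n) = -58*n/3 (I(n) = (-17/3 - 4)*(n + n) = -58*n/3)
(I(x(-1, 6/2 + 4/6)) + 158)² = (-58/3*(-18) + 158)² = (348 + 158)² = 506² = 256036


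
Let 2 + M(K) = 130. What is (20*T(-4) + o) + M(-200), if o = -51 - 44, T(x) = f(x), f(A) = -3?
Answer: -27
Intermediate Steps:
T(x) = -3
o = -95
M(K) = 128 (M(K) = -2 + 130 = 128)
(20*T(-4) + o) + M(-200) = (20*(-3) - 95) + 128 = (-60 - 95) + 128 = -155 + 128 = -27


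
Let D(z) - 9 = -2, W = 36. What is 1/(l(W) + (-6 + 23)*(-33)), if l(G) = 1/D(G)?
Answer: -7/3926 ≈ -0.0017830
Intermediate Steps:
D(z) = 7 (D(z) = 9 - 2 = 7)
l(G) = ⅐ (l(G) = 1/7 = ⅐)
1/(l(W) + (-6 + 23)*(-33)) = 1/(⅐ + (-6 + 23)*(-33)) = 1/(⅐ + 17*(-33)) = 1/(⅐ - 561) = 1/(-3926/7) = -7/3926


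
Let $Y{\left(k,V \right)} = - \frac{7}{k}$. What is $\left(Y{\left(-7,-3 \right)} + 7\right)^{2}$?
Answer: $64$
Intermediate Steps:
$\left(Y{\left(-7,-3 \right)} + 7\right)^{2} = \left(- \frac{7}{-7} + 7\right)^{2} = \left(\left(-7\right) \left(- \frac{1}{7}\right) + 7\right)^{2} = \left(1 + 7\right)^{2} = 8^{2} = 64$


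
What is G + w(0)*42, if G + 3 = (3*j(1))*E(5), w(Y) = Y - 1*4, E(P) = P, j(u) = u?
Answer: -156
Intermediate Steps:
w(Y) = -4 + Y (w(Y) = Y - 4 = -4 + Y)
G = 12 (G = -3 + (3*1)*5 = -3 + 3*5 = -3 + 15 = 12)
G + w(0)*42 = 12 + (-4 + 0)*42 = 12 - 4*42 = 12 - 168 = -156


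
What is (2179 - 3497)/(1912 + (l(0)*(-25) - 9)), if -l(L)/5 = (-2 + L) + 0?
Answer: -1318/1653 ≈ -0.79734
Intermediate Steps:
l(L) = 10 - 5*L (l(L) = -5*((-2 + L) + 0) = -5*(-2 + L) = 10 - 5*L)
(2179 - 3497)/(1912 + (l(0)*(-25) - 9)) = (2179 - 3497)/(1912 + ((10 - 5*0)*(-25) - 9)) = -1318/(1912 + ((10 + 0)*(-25) - 9)) = -1318/(1912 + (10*(-25) - 9)) = -1318/(1912 + (-250 - 9)) = -1318/(1912 - 259) = -1318/1653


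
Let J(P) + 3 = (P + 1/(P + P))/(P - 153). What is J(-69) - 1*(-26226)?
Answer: 803377351/30636 ≈ 26223.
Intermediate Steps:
J(P) = -3 + (P + 1/(2*P))/(-153 + P) (J(P) = -3 + (P + 1/(P + P))/(P - 153) = -3 + (P + 1/(2*P))/(-153 + P))
J(-69) - 1*(-26226) = (½)*(1 - 4*(-69)² + 918*(-69))/(-69*(-153 - 69)) - 1*(-26226) = (½)*(-1/69)*(1 - 4*4761 - 63342)/(-222) + 26226 = (½)*(-1/69)*(-1/222)*(1 - 19044 - 63342) + 26226 = (½)*(-1/69)*(-1/222)*(-82385) + 26226 = -82385/30636 + 26226 = 803377351/30636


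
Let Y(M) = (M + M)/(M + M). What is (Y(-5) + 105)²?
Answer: 11236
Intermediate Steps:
Y(M) = 1 (Y(M) = (2*M)/((2*M)) = (2*M)*(1/(2*M)) = 1)
(Y(-5) + 105)² = (1 + 105)² = 106² = 11236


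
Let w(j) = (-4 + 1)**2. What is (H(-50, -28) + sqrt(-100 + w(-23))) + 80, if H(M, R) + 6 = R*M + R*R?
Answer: 2258 + I*sqrt(91) ≈ 2258.0 + 9.5394*I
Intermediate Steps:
w(j) = 9 (w(j) = (-3)**2 = 9)
H(M, R) = -6 + R**2 + M*R (H(M, R) = -6 + (R*M + R*R) = -6 + (M*R + R**2) = -6 + (R**2 + M*R) = -6 + R**2 + M*R)
(H(-50, -28) + sqrt(-100 + w(-23))) + 80 = ((-6 + (-28)**2 - 50*(-28)) + sqrt(-100 + 9)) + 80 = ((-6 + 784 + 1400) + sqrt(-91)) + 80 = (2178 + I*sqrt(91)) + 80 = 2258 + I*sqrt(91)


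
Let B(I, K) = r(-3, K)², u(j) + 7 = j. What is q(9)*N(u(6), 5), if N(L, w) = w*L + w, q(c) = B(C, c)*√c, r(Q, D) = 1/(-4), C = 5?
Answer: 0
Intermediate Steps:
r(Q, D) = -¼
u(j) = -7 + j
B(I, K) = 1/16 (B(I, K) = (-¼)² = 1/16)
q(c) = √c/16
N(L, w) = w + L*w (N(L, w) = L*w + w = w + L*w)
q(9)*N(u(6), 5) = (√9/16)*(5*(1 + (-7 + 6))) = ((1/16)*3)*(5*(1 - 1)) = 3*(5*0)/16 = (3/16)*0 = 0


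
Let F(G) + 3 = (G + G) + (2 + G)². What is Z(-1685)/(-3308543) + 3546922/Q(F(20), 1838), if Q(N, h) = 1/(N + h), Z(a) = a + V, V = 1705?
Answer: 27683204589009894/3308543 ≈ 8.3672e+9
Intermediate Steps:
Z(a) = 1705 + a (Z(a) = a + 1705 = 1705 + a)
F(G) = -3 + (2 + G)² + 2*G (F(G) = -3 + ((G + G) + (2 + G)²) = -3 + (2*G + (2 + G)²) = -3 + ((2 + G)² + 2*G) = -3 + (2 + G)² + 2*G)
Z(-1685)/(-3308543) + 3546922/Q(F(20), 1838) = (1705 - 1685)/(-3308543) + 3546922/(1/((1 + 20² + 6*20) + 1838)) = 20*(-1/3308543) + 3546922/(1/((1 + 400 + 120) + 1838)) = -20/3308543 + 3546922/(1/(521 + 1838)) = -20/3308543 + 3546922/(1/2359) = -20/3308543 + 3546922*2359 = -20/3308543 + 8367188998 = 27683204589009894/3308543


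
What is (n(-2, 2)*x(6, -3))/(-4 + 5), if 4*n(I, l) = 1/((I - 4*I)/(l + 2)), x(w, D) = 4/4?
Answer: 1/6 ≈ 0.16667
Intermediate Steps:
x(w, D) = 1 (x(w, D) = 4*(1/4) = 1)
n(I, l) = -(2 + l)/(12*I) (n(I, l) = 1/(4*(((I - 4*I)/(l + 2)))) = 1/(4*(((-3*I)/(2 + l)))) = 1/(4*((-3*I/(2 + l)))) = (-(2 + l)/(3*I))/4 = -(2 + l)/(12*I))
(n(-2, 2)*x(6, -3))/(-4 + 5) = (((1/12)*(-2 - 1*2)/(-2))*1)/(-4 + 5) = (((1/12)*(-1/2)*(-2 - 2))*1)/1 = (((1/12)*(-1/2)*(-4))*1)*1 = ((1/6)*1)*1 = (1/6)*1 = 1/6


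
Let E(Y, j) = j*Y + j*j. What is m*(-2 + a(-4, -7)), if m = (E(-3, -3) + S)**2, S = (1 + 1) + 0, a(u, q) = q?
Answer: -3600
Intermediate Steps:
E(Y, j) = j**2 + Y*j (E(Y, j) = Y*j + j**2 = j**2 + Y*j)
S = 2 (S = 2 + 0 = 2)
m = 400 (m = (-3*(-3 - 3) + 2)**2 = (-3*(-6) + 2)**2 = (18 + 2)**2 = 20**2 = 400)
m*(-2 + a(-4, -7)) = 400*(-2 - 7) = 400*(-9) = -3600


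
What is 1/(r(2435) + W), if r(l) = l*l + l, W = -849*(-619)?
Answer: 1/6457191 ≈ 1.5487e-7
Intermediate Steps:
W = 525531
r(l) = l + l² (r(l) = l² + l = l + l²)
1/(r(2435) + W) = 1/(2435*(1 + 2435) + 525531) = 1/(2435*2436 + 525531) = 1/(5931660 + 525531) = 1/6457191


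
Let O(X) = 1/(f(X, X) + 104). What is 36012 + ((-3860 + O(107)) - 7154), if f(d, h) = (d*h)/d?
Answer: 5274579/211 ≈ 24998.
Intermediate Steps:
f(d, h) = h
O(X) = 1/(104 + X) (O(X) = 1/(X + 104) = 1/(104 + X))
36012 + ((-3860 + O(107)) - 7154) = 36012 + ((-3860 + 1/(104 + 107)) - 7154) = 36012 + ((-3860 + 1/211) - 7154) = 36012 + (-814459/211 - 7154) = 36012 - 2323953/211 = 5274579/211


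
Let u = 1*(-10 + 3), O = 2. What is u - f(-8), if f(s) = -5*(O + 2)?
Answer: 13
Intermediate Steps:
u = -7 (u = 1*(-7) = -7)
f(s) = -20 (f(s) = -5*(2 + 2) = -5*4 = -20)
u - f(-8) = -7 - 1*(-20) = -7 + 20 = 13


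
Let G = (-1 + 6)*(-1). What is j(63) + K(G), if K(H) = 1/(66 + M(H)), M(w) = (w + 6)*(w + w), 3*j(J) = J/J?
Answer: 59/168 ≈ 0.35119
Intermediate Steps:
j(J) = 1/3 (j(J) = (J/J)/3 = (1/3)*1 = 1/3)
M(w) = 2*w*(6 + w) (M(w) = (6 + w)*(2*w) = 2*w*(6 + w))
G = -5 (G = 5*(-1) = -5)
K(H) = 1/(66 + 2*H*(6 + H))
j(63) + K(G) = 1/3 + 1/(2*(33 - 5*(6 - 5))) = 1/3 + 1/(2*(33 - 5*1)) = 1/3 + 1/(2*(33 - 5)) = 1/3 + (1/2)/28 = 1/3 + (1/2)*(1/28) = 1/3 + 1/56 = 59/168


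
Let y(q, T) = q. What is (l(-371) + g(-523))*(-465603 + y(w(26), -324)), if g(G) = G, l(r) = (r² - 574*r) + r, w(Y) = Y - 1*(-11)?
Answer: -162808895766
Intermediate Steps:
w(Y) = 11 + Y (w(Y) = Y + 11 = 11 + Y)
l(r) = r² - 573*r
(l(-371) + g(-523))*(-465603 + y(w(26), -324)) = (-371*(-573 - 371) - 523)*(-465603 + (11 + 26)) = (-371*(-944) - 523)*(-465603 + 37) = (350224 - 523)*(-465566) = 349701*(-465566) = -162808895766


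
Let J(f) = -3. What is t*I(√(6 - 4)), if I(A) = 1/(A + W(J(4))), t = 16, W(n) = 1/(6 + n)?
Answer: -48/17 + 144*√2/17 ≈ 9.1557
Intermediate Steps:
I(A) = 1/(⅓ + A) (I(A) = 1/(A + 1/(6 - 3)) = 1/(A + 1/3) = 1/(A + ⅓) = 1/(⅓ + A))
t*I(√(6 - 4)) = 16*(3/(1 + 3*√(6 - 4))) = 16*(3/(1 + 3*√2)) = 48/(1 + 3*√2)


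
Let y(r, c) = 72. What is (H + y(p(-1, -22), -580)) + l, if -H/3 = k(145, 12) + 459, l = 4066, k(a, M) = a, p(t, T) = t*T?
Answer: 2326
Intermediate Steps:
p(t, T) = T*t
H = -1812 (H = -3*(145 + 459) = -3*604 = -1812)
(H + y(p(-1, -22), -580)) + l = (-1812 + 72) + 4066 = -1740 + 4066 = 2326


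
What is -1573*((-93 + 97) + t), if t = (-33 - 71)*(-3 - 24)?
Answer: -4423276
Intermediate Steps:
t = 2808 (t = -104*(-27) = 2808)
-1573*((-93 + 97) + t) = -1573*((-93 + 97) + 2808) = -1573*(4 + 2808) = -1573*2812 = -4423276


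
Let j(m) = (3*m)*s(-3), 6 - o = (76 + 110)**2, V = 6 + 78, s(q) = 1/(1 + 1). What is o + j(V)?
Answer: -34464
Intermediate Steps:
s(q) = 1/2
V = 84
o = -34590 (o = 6 - (76 + 110)**2 = 6 - 1*186**2 = 6 - 1*34596 = 6 - 34596 = -34590)
j(m) = 3*m/2 (j(m) = (3*m)*(1/2) = 3*m/2)
o + j(V) = -34590 + (3/2)*84 = -34590 + 126 = -34464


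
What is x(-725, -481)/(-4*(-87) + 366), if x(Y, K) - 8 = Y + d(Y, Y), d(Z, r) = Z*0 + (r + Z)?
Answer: -2167/714 ≈ -3.0350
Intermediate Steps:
d(Z, r) = Z + r (d(Z, r) = 0 + (Z + r) = Z + r)
x(Y, K) = 8 + 3*Y (x(Y, K) = 8 + (Y + (Y + Y)) = 8 + (Y + 2*Y) = 8 + 3*Y)
x(-725, -481)/(-4*(-87) + 366) = (8 + 3*(-725))/(-4*(-87) + 366) = (8 - 2175)/(348 + 366) = -2167/714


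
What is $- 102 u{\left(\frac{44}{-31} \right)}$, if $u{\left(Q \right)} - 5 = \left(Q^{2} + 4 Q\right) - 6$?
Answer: $\frac{457062}{961} \approx 475.61$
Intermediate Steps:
$u{\left(Q \right)} = -1 + Q^{2} + 4 Q$ ($u{\left(Q \right)} = 5 - \left(6 - Q^{2} - 4 Q\right) = 5 + \left(-6 + Q^{2} + 4 Q\right) = -1 + Q^{2} + 4 Q$)
$- 102 u{\left(\frac{44}{-31} \right)} = - 102 \left(-1 + \left(\frac{44}{-31}\right)^{2} + 4 \frac{44}{-31}\right) = - 102 \left(-1 + \left(44 \left(- \frac{1}{31}\right)\right)^{2} + 4 \cdot 44 \left(- \frac{1}{31}\right)\right) = - 102 \left(-1 + \left(- \frac{44}{31}\right)^{2} + 4 \left(- \frac{44}{31}\right)\right) = - 102 \left(-1 + \frac{1936}{961} - \frac{176}{31}\right) = \left(-102\right) \left(- \frac{4481}{961}\right) = \frac{457062}{961}$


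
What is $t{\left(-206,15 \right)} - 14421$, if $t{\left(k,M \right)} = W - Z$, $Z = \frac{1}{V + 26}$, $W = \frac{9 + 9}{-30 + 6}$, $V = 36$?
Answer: $- \frac{1788299}{124} \approx -14422.0$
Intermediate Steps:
$W = - \frac{3}{4}$ ($W = \frac{18}{-24} = 18 \left(- \frac{1}{24}\right) = - \frac{3}{4} \approx -0.75$)
$Z = \frac{1}{62}$ ($Z = \frac{1}{36 + 26} = \frac{1}{62} \approx 0.016129$)
$t{\left(k,M \right)} = - \frac{95}{124}$ ($t{\left(k,M \right)} = - \frac{3}{4} - \frac{1}{62} = - \frac{95}{124}$)
$t{\left(-206,15 \right)} - 14421 = - \frac{95}{124} - 14421 = - \frac{1788299}{124}$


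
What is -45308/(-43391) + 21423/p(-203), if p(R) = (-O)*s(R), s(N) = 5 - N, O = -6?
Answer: 328703259/18050656 ≈ 18.210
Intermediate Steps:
p(R) = 30 - 6*R (p(R) = (-1*(-6))*(5 - R) = 6*(5 - R) = 30 - 6*R)
-45308/(-43391) + 21423/p(-203) = -45308/(-43391) + 21423/(30 - 6*(-203)) = -45308*(-1/43391) + 21423/(30 + 1218) = 45308/43391 + 21423/1248 = 45308/43391 + 21423*(1/1248) = 45308/43391 + 7141/416 = 328703259/18050656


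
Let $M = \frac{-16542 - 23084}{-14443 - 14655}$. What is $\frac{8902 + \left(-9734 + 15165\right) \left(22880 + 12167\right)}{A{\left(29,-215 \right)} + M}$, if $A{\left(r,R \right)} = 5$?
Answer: $\frac{2769389914291}{92558} \approx 2.9921 \cdot 10^{7}$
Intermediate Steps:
$M = \frac{19813}{14549}$ ($M = - \frac{39626}{-29098} = \left(-39626\right) \left(- \frac{1}{29098}\right) = \frac{19813}{14549} \approx 1.3618$)
$\frac{8902 + \left(-9734 + 15165\right) \left(22880 + 12167\right)}{A{\left(29,-215 \right)} + M} = \frac{8902 + \left(-9734 + 15165\right) \left(22880 + 12167\right)}{5 + \frac{19813}{14549}} = \frac{8902 + 5431 \cdot 35047}{\frac{92558}{14549}} = \left(8902 + 190340257\right) \frac{14549}{92558} = 190349159 \cdot \frac{14549}{92558} = \frac{2769389914291}{92558}$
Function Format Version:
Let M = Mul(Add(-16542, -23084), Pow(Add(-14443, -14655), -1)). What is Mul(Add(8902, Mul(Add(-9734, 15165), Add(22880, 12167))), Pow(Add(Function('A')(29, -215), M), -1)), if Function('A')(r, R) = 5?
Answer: Rational(2769389914291, 92558) ≈ 2.9921e+7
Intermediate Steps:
M = Rational(19813, 14549) (M = Mul(-39626, Pow(-29098, -1)) = Mul(-39626, Rational(-1, 29098)) = Rational(19813, 14549) ≈ 1.3618)
Mul(Add(8902, Mul(Add(-9734, 15165), Add(22880, 12167))), Pow(Add(Function('A')(29, -215), M), -1)) = Mul(Add(8902, Mul(Add(-9734, 15165), Add(22880, 12167))), Pow(Add(5, Rational(19813, 14549)), -1)) = Mul(Add(8902, Mul(5431, 35047)), Pow(Rational(92558, 14549), -1)) = Mul(Add(8902, 190340257), Rational(14549, 92558)) = Mul(190349159, Rational(14549, 92558)) = Rational(2769389914291, 92558)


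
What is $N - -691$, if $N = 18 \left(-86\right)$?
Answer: $-857$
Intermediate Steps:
$N = -1548$
$N - -691 = -1548 - -691 = -1548 + \left(-1773 + 2464\right) = -1548 + 691 = -857$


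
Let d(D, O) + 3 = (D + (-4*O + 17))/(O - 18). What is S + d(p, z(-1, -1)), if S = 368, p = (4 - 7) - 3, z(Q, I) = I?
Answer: 6920/19 ≈ 364.21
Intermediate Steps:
p = -6 (p = -3 - 3 = -6)
d(D, O) = -3 + (17 + D - 4*O)/(-18 + O) (d(D, O) = -3 + (D + (-4*O + 17))/(O - 18) = -3 + (D + (17 - 4*O))/(-18 + O) = -3 + (17 + D - 4*O)/(-18 + O))
S + d(p, z(-1, -1)) = 368 + (71 - 6 - 7*(-1))/(-18 - 1) = 368 + (71 - 6 + 7)/(-19) = 368 - 1/19*72 = 368 - 72/19 = 6920/19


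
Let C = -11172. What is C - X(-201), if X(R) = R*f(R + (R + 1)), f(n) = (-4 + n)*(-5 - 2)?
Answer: 558663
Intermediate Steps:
f(n) = 28 - 7*n (f(n) = (-4 + n)*(-7) = 28 - 7*n)
X(R) = R*(21 - 14*R) (X(R) = R*(28 - 7*(R + (R + 1))) = R*(28 - 7*(R + (1 + R))) = R*(28 - 7*(1 + 2*R)) = R*(28 + (-7 - 14*R)) = R*(21 - 14*R))
C - X(-201) = -11172 - 7*(-201)*(3 - 2*(-201)) = -11172 - 7*(-201)*(3 + 402) = -11172 - 7*(-201)*405 = -11172 - 1*(-569835) = -11172 + 569835 = 558663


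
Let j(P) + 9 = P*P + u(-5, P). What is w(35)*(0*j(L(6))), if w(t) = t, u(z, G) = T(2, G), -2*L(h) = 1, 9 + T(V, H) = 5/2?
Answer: 0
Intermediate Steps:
T(V, H) = -13/2 (T(V, H) = -9 + 5/2 = -13/2)
L(h) = -½ (L(h) = -½*1 = -½)
u(z, G) = -13/2
j(P) = -31/2 + P² (j(P) = -9 + (P*P - 13/2) = -9 + (P² - 13/2) = -9 + (-13/2 + P²) = -31/2 + P²)
w(35)*(0*j(L(6))) = 35*(0*(-31/2 + (-½)²)) = 35*(0*(-31/2 + ¼)) = 35*(0*(-61/4)) = 35*0 = 0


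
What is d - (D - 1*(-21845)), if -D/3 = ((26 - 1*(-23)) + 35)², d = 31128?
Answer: 30451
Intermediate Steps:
D = -21168 (D = -3*((26 - 1*(-23)) + 35)² = -3*((26 + 23) + 35)² = -3*(49 + 35)² = -3*84² = -3*7056 = -21168)
d - (D - 1*(-21845)) = 31128 - (-21168 - 1*(-21845)) = 31128 - (-21168 + 21845) = 31128 - 1*677 = 31128 - 677 = 30451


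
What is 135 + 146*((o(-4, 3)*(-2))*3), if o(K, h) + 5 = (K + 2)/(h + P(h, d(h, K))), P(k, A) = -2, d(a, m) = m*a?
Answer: 6267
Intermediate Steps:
d(a, m) = a*m
o(K, h) = -5 + (2 + K)/(-2 + h) (o(K, h) = -5 + (K + 2)/(h - 2) = -5 + (2 + K)/(-2 + h))
135 + 146*((o(-4, 3)*(-2))*3) = 135 + 146*((((12 - 4 - 5*3)/(-2 + 3))*(-2))*3) = 135 + 146*((((12 - 4 - 15)/1)*(-2))*3) = 135 + 146*(((1*(-7))*(-2))*3) = 135 + 146*(-7*(-2)*3) = 135 + 146*(14*3) = 135 + 146*42 = 135 + 6132 = 6267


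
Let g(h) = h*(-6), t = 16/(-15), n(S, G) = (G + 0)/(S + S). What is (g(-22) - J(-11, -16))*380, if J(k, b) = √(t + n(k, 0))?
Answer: 50160 - 304*I*√15/3 ≈ 50160.0 - 392.46*I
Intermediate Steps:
n(S, G) = G/(2*S) (n(S, G) = G/((2*S)) = G*(1/(2*S)) = G/(2*S))
t = -16/15 (t = 16*(-1/15) = -16/15 ≈ -1.0667)
J(k, b) = 4*I*√15/15 (J(k, b) = √(-16/15 + (½)*0/k) = √(-16/15 + 0) = √(-16/15) = 4*I*√15/15)
g(h) = -6*h
(g(-22) - J(-11, -16))*380 = (-6*(-22) - 4*I*√15/15)*380 = (132 - 4*I*√15/15)*380 = 50160 - 304*I*√15/3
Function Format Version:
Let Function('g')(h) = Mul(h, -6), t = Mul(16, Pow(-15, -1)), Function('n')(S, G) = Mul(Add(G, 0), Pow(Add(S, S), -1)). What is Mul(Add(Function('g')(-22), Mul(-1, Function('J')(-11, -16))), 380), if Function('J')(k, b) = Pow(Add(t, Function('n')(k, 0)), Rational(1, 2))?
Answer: Add(50160, Mul(Rational(-304, 3), I, Pow(15, Rational(1, 2)))) ≈ Add(50160., Mul(-392.46, I))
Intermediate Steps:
Function('n')(S, G) = Mul(Rational(1, 2), G, Pow(S, -1)) (Function('n')(S, G) = Mul(G, Pow(Mul(2, S), -1)) = Mul(G, Mul(Rational(1, 2), Pow(S, -1))) = Mul(Rational(1, 2), G, Pow(S, -1)))
t = Rational(-16, 15) (t = Mul(16, Rational(-1, 15)) = Rational(-16, 15) ≈ -1.0667)
Function('J')(k, b) = Mul(Rational(4, 15), I, Pow(15, Rational(1, 2))) (Function('J')(k, b) = Pow(Add(Rational(-16, 15), Mul(Rational(1, 2), 0, Pow(k, -1))), Rational(1, 2)) = Pow(Add(Rational(-16, 15), 0), Rational(1, 2)) = Pow(Rational(-16, 15), Rational(1, 2)) = Mul(Rational(4, 15), I, Pow(15, Rational(1, 2))))
Function('g')(h) = Mul(-6, h)
Mul(Add(Function('g')(-22), Mul(-1, Function('J')(-11, -16))), 380) = Mul(Add(Mul(-6, -22), Mul(-1, Mul(Rational(4, 15), I, Pow(15, Rational(1, 2))))), 380) = Mul(Add(132, Mul(Rational(-4, 15), I, Pow(15, Rational(1, 2)))), 380) = Add(50160, Mul(Rational(-304, 3), I, Pow(15, Rational(1, 2))))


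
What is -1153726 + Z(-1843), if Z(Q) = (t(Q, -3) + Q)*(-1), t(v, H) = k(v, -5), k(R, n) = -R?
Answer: -1153726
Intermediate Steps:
t(v, H) = -v
Z(Q) = 0 (Z(Q) = (-Q + Q)*(-1) = 0*(-1) = 0)
-1153726 + Z(-1843) = -1153726 + 0 = -1153726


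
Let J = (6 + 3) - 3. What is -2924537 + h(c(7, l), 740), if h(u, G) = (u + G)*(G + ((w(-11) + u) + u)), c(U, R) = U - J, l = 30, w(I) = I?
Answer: -2382866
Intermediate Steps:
J = 6 (J = 9 - 3 = 6)
c(U, R) = -6 + U (c(U, R) = U - 1*6 = U - 6 = -6 + U)
h(u, G) = (G + u)*(-11 + G + 2*u) (h(u, G) = (u + G)*(G + ((-11 + u) + u)) = (G + u)*(G + (-11 + 2*u)) = (G + u)*(-11 + G + 2*u))
-2924537 + h(c(7, l), 740) = -2924537 + (740² - 11*740 - 11*(-6 + 7) + 2*(-6 + 7)² + 3*740*(-6 + 7)) = -2924537 + (547600 - 8140 - 11*1 + 2*1² + 3*740*1) = -2924537 + (547600 - 8140 - 11 + 2*1 + 2220) = -2924537 + (547600 - 8140 - 11 + 2 + 2220) = -2924537 + 541671 = -2382866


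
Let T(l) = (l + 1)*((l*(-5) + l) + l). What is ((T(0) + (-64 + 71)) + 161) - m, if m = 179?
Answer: -11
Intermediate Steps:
T(l) = -3*l*(1 + l) (T(l) = (1 + l)*((-5*l + l) + l) = (1 + l)*(-4*l + l) = (1 + l)*(-3*l) = -3*l*(1 + l))
((T(0) + (-64 + 71)) + 161) - m = ((-3*0*(1 + 0) + (-64 + 71)) + 161) - 1*179 = ((-3*0*1 + 7) + 161) - 179 = ((0 + 7) + 161) - 179 = (7 + 161) - 179 = 168 - 179 = -11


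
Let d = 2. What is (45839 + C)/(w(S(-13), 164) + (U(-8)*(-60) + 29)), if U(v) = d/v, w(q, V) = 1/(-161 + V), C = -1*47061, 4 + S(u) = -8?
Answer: -3666/133 ≈ -27.564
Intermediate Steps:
S(u) = -12 (S(u) = -4 - 8 = -12)
C = -47061
U(v) = 2/v
(45839 + C)/(w(S(-13), 164) + (U(-8)*(-60) + 29)) = (45839 - 47061)/(1/(-161 + 164) + ((2/(-8))*(-60) + 29)) = -1222/(1/3 + ((2*(-1/8))*(-60) + 29)) = -1222/(1/3 + (-1/4*(-60) + 29)) = -1222/(1/3 + (15 + 29)) = -1222/(1/3 + 44) = -1222/133/3 = -1222*3/133 = -3666/133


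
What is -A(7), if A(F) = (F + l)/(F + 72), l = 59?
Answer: -66/79 ≈ -0.83544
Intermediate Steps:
A(F) = (59 + F)/(72 + F) (A(F) = (F + 59)/(F + 72) = (59 + F)/(72 + F))
-A(7) = -(59 + 7)/(72 + 7) = -66/79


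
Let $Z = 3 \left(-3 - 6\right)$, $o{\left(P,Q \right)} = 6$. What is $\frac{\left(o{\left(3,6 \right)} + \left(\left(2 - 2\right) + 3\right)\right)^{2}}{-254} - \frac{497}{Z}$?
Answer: $\frac{124051}{6858} \approx 18.089$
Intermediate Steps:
$Z = -27$ ($Z = 3 \left(-9\right) = -27$)
$\frac{\left(o{\left(3,6 \right)} + \left(\left(2 - 2\right) + 3\right)\right)^{2}}{-254} - \frac{497}{Z} = \frac{\left(6 + \left(\left(2 - 2\right) + 3\right)\right)^{2}}{-254} - \frac{497}{-27} = \left(6 + \left(0 + 3\right)\right)^{2} \left(- \frac{1}{254}\right) - - \frac{497}{27} = \left(6 + 3\right)^{2} \left(- \frac{1}{254}\right) + \frac{497}{27} = 9^{2} \left(- \frac{1}{254}\right) + \frac{497}{27} = 81 \left(- \frac{1}{254}\right) + \frac{497}{27} = - \frac{81}{254} + \frac{497}{27} = \frac{124051}{6858}$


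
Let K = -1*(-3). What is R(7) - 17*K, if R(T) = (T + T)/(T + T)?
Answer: -50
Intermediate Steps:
R(T) = 1 (R(T) = (2*T)/((2*T)) = (2*T)*(1/(2*T)) = 1)
K = 3
R(7) - 17*K = 1 - 17*3 = 1 - 51 = -50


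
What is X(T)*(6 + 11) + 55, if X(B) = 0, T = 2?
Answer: 55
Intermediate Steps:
X(T)*(6 + 11) + 55 = 0*(6 + 11) + 55 = 0*17 + 55 = 0 + 55 = 55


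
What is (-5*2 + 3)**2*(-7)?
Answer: -343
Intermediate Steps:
(-5*2 + 3)**2*(-7) = (-10 + 3)**2*(-7) = (-7)**2*(-7) = 49*(-7) = -343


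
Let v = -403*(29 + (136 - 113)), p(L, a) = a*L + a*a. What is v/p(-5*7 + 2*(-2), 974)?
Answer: -10478/455345 ≈ -0.023011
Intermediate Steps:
p(L, a) = a**2 + L*a (p(L, a) = L*a + a**2 = a**2 + L*a)
v = -20956 (v = -403*(29 + 23) = -403*52 = -20956)
v/p(-5*7 + 2*(-2), 974) = -20956*1/(974*((-5*7 + 2*(-2)) + 974)) = -20956*1/(974*((-35 - 4) + 974)) = -20956*1/(974*(-39 + 974)) = -20956/(974*935) = -20956/910690 = -20956*1/910690 = -10478/455345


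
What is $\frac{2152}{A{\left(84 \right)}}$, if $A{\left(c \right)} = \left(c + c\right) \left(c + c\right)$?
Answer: $\frac{269}{3528} \approx 0.076247$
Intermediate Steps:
$A{\left(c \right)} = 4 c^{2}$ ($A{\left(c \right)} = 2 c 2 c = 4 c^{2}$)
$\frac{2152}{A{\left(84 \right)}} = \frac{2152}{4 \cdot 84^{2}} = \frac{2152}{4 \cdot 7056} = \frac{2152}{28224} = 2152 \cdot \frac{1}{28224} = \frac{269}{3528}$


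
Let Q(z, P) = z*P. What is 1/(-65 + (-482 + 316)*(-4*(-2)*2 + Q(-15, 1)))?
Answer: -1/231 ≈ -0.0043290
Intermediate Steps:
Q(z, P) = P*z
1/(-65 + (-482 + 316)*(-4*(-2)*2 + Q(-15, 1))) = 1/(-65 + (-482 + 316)*(-4*(-2)*2 + 1*(-15))) = 1/(-65 - 166*(8*2 - 15)) = 1/(-65 - 166*(16 - 15)) = 1/(-65 - 166*1) = 1/(-65 - 166) = 1/(-231) = -1/231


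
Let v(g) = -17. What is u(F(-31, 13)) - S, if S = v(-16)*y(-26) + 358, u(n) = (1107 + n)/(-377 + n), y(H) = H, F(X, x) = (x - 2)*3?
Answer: -69085/86 ≈ -803.31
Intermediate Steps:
F(X, x) = -6 + 3*x (F(X, x) = (-2 + x)*3 = -6 + 3*x)
u(n) = (1107 + n)/(-377 + n)
S = 800 (S = -17*(-26) + 358 = 442 + 358 = 800)
u(F(-31, 13)) - S = (1107 + (-6 + 3*13))/(-377 + (-6 + 3*13)) - 1*800 = (1107 + (-6 + 39))/(-377 + (-6 + 39)) - 800 = (1107 + 33)/(-377 + 33) - 800 = 1140/(-344) - 800 = -1/344*1140 - 800 = -285/86 - 800 = -69085/86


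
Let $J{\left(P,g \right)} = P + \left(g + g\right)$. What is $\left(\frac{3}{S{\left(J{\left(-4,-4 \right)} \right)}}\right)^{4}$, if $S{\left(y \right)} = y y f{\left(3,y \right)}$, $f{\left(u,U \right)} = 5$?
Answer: $\frac{1}{3317760000} \approx 3.0141 \cdot 10^{-10}$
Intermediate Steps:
$J{\left(P,g \right)} = P + 2 g$
$S{\left(y \right)} = 5 y^{2}$ ($S{\left(y \right)} = y y 5 = y^{2} \cdot 5 = 5 y^{2}$)
$\left(\frac{3}{S{\left(J{\left(-4,-4 \right)} \right)}}\right)^{4} = \left(\frac{3}{5 \left(-4 + 2 \left(-4\right)\right)^{2}}\right)^{4} = \left(\frac{3}{5 \left(-4 - 8\right)^{2}}\right)^{4} = \left(\frac{3}{5 \left(-12\right)^{2}}\right)^{4} = \left(\frac{3}{5 \cdot 144}\right)^{4} = \left(\frac{3}{720}\right)^{4} = \left(3 \cdot \frac{1}{720}\right)^{4} = \left(\frac{1}{240}\right)^{4} = \frac{1}{3317760000}$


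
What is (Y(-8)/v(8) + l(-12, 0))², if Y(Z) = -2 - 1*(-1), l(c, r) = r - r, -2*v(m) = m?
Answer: 1/16 ≈ 0.062500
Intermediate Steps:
v(m) = -m/2
l(c, r) = 0
Y(Z) = -1 (Y(Z) = -2 + 1 = -1)
(Y(-8)/v(8) + l(-12, 0))² = (-1/((-½*8)) + 0)² = (-1/(-4) + 0)² = (-1*(-¼) + 0)² = (¼ + 0)² = (¼)² = 1/16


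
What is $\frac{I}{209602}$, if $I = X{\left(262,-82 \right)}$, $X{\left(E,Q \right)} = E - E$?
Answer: $0$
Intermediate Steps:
$X{\left(E,Q \right)} = 0$
$I = 0$
$\frac{I}{209602} = \frac{0}{209602} = 0 \cdot \frac{1}{209602} = 0$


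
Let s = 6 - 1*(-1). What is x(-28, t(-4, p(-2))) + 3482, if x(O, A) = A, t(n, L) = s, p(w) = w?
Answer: 3489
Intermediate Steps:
s = 7 (s = 6 + 1 = 7)
t(n, L) = 7
x(-28, t(-4, p(-2))) + 3482 = 7 + 3482 = 3489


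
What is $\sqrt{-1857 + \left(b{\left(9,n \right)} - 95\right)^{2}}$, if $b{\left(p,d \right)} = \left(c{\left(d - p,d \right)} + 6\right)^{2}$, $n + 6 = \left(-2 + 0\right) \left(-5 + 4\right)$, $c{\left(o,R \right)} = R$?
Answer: $2 \sqrt{1606} \approx 80.15$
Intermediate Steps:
$n = -4$ ($n = -6 + \left(-2 + 0\right) \left(-5 + 4\right) = -6 - -2 = -6 + 2 = -4$)
$b{\left(p,d \right)} = \left(6 + d\right)^{2}$ ($b{\left(p,d \right)} = \left(d + 6\right)^{2} = \left(6 + d\right)^{2}$)
$\sqrt{-1857 + \left(b{\left(9,n \right)} - 95\right)^{2}} = \sqrt{-1857 + \left(\left(6 - 4\right)^{2} - 95\right)^{2}} = \sqrt{-1857 + \left(2^{2} - 95\right)^{2}} = \sqrt{-1857 + \left(4 - 95\right)^{2}} = \sqrt{-1857 + \left(-91\right)^{2}} = \sqrt{-1857 + 8281} = \sqrt{6424} = 2 \sqrt{1606}$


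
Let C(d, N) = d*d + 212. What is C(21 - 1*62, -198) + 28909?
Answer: 30802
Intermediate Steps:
C(d, N) = 212 + d² (C(d, N) = d² + 212 = 212 + d²)
C(21 - 1*62, -198) + 28909 = (212 + (21 - 1*62)²) + 28909 = (212 + (21 - 62)²) + 28909 = (212 + (-41)²) + 28909 = (212 + 1681) + 28909 = 1893 + 28909 = 30802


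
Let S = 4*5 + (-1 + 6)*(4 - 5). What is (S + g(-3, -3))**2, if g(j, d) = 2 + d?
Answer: 196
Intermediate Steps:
S = 15 (S = 20 + 5*(-1) = 20 - 5 = 15)
(S + g(-3, -3))**2 = (15 + (2 - 3))**2 = (15 - 1)**2 = 14**2 = 196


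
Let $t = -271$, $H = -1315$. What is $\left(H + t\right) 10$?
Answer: $-15860$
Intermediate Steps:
$\left(H + t\right) 10 = \left(-1315 - 271\right) 10 = \left(-1586\right) 10 = -15860$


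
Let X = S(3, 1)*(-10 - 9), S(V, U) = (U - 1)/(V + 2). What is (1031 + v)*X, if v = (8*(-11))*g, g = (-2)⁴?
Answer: 0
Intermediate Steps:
S(V, U) = (-1 + U)/(2 + V)
g = 16
v = -1408 (v = (8*(-11))*16 = -88*16 = -1408)
X = 0 (X = ((-1 + 1)/(2 + 3))*(-10 - 9) = (0/5)*(-19) = ((⅕)*0)*(-19) = 0*(-19) = 0)
(1031 + v)*X = (1031 - 1408)*0 = -377*0 = 0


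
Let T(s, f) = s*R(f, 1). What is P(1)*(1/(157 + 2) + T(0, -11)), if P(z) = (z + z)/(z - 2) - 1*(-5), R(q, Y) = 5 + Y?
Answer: 1/53 ≈ 0.018868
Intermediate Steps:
T(s, f) = 6*s (T(s, f) = s*(5 + 1) = s*6 = 6*s)
P(z) = 5 + 2*z/(-2 + z) (P(z) = (2*z)/(-2 + z) + 5 = 2*z/(-2 + z) + 5 = 5 + 2*z/(-2 + z))
P(1)*(1/(157 + 2) + T(0, -11)) = ((-10 + 7*1)/(-2 + 1))*(1/(157 + 2) + 6*0) = ((-10 + 7)/(-1))*(1/159 + 0) = (-1*(-3))*(1/159 + 0) = 3*(1/159) = 1/53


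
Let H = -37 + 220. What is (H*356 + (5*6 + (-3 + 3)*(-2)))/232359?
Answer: 21726/77453 ≈ 0.28051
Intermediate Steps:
H = 183
(H*356 + (5*6 + (-3 + 3)*(-2)))/232359 = (183*356 + (5*6 + (-3 + 3)*(-2)))/232359 = (65148 + (30 + 0*(-2)))*(1/232359) = (65148 + (30 + 0))*(1/232359) = (65148 + 30)*(1/232359) = 65178*(1/232359) = 21726/77453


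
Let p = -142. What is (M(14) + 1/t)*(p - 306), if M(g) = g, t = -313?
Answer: -1962688/313 ≈ -6270.6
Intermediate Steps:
(M(14) + 1/t)*(p - 306) = (14 + 1/(-313))*(-142 - 306) = (14 - 1/313)*(-448) = (4381/313)*(-448) = -1962688/313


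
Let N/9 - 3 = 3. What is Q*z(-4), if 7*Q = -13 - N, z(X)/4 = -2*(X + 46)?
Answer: 3216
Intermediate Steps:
N = 54 (N = 27 + 9*3 = 27 + 27 = 54)
z(X) = -368 - 8*X (z(X) = 4*(-2*(X + 46)) = 4*(-2*(46 + X)) = 4*(-92 - 2*X) = -368 - 8*X)
Q = -67/7 (Q = (-13 - 1*54)/7 = (-13 - 54)/7 = (⅐)*(-67) = -67/7 ≈ -9.5714)
Q*z(-4) = -67*(-368 - 8*(-4))/7 = -67*(-368 + 32)/7 = -67/7*(-336) = 3216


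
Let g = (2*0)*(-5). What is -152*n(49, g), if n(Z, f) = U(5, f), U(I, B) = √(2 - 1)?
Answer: -152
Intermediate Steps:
U(I, B) = 1 (U(I, B) = √1 = 1)
g = 0 (g = 0*(-5) = 0)
n(Z, f) = 1
-152*n(49, g) = -152*1 = -152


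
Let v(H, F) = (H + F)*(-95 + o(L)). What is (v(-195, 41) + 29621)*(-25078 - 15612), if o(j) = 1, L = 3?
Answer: -1794306930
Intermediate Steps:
v(H, F) = -94*F - 94*H (v(H, F) = (H + F)*(-95 + 1) = (F + H)*(-94) = -94*F - 94*H)
(v(-195, 41) + 29621)*(-25078 - 15612) = ((-94*41 - 94*(-195)) + 29621)*(-25078 - 15612) = ((-3854 + 18330) + 29621)*(-40690) = (14476 + 29621)*(-40690) = 44097*(-40690) = -1794306930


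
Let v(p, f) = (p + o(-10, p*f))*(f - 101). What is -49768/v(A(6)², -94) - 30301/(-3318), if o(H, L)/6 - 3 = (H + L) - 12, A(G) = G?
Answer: 253725509/27821430 ≈ 9.1198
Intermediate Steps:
o(H, L) = -54 + 6*H + 6*L (o(H, L) = 18 + 6*((H + L) - 12) = 18 + 6*(-12 + H + L) = 18 + (-72 + 6*H + 6*L) = -54 + 6*H + 6*L)
v(p, f) = (-101 + f)*(-114 + p + 6*f*p) (v(p, f) = (p + (-54 + 6*(-10) + 6*(p*f)))*(f - 101) = (p + (-54 - 60 + 6*(f*p)))*(-101 + f) = (p + (-54 - 60 + 6*f*p))*(-101 + f) = (p + (-114 + 6*f*p))*(-101 + f) = (-114 + p + 6*f*p)*(-101 + f) = (-101 + f)*(-114 + p + 6*f*p))
-49768/v(A(6)², -94) - 30301/(-3318) = -49768/(11514 - 101*6² - 605*(-94)*6² + 6*(-94)*(-19 - 94*6²)) - 30301/(-3318) = -49768/(11514 - 101*36 - 605*(-94)*36 + 6*(-94)*(-19 - 94*36)) - 30301*(-1/3318) = -49768/(11514 - 3636 + 2047320 + 6*(-94)*(-19 - 3384)) + 30301/3318 = -49768/(11514 - 3636 + 2047320 + 6*(-94)*(-3403)) + 30301/3318 = -49768/(11514 - 3636 + 2047320 + 1919292) + 30301/3318 = -49768/3974490 + 30301/3318 = -49768*1/3974490 + 30301/3318 = -24884/1987245 + 30301/3318 = 253725509/27821430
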